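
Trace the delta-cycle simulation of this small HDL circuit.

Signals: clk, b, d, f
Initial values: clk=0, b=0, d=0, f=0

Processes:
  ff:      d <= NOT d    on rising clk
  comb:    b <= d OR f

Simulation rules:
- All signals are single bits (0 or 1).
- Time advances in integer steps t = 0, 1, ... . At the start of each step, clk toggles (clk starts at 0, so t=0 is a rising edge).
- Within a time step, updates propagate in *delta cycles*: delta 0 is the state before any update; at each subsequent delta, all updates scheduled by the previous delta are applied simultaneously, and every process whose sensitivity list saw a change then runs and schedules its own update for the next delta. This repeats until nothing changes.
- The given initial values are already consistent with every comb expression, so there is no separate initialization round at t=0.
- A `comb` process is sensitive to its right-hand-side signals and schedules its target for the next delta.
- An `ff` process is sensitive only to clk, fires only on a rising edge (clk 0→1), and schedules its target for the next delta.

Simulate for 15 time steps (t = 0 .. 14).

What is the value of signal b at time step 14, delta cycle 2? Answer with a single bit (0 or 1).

1

t=0 Δ0: d=0 clk=0 b=0 f=0
  Δ1: clk:0→1
  Δ2: d:0→1
  Δ3: b:0→1
  (3Δ to stable)
t=1 Δ0: d=1 clk=1 b=1 f=0
  Δ1: clk:1→0
  (1Δ to stable)
t=2 Δ0: d=1 clk=0 b=1 f=0
  Δ1: clk:0→1
  Δ2: d:1→0
  Δ3: b:1→0
  (3Δ to stable)
t=3 Δ0: d=0 clk=1 b=0 f=0
  Δ1: clk:1→0
  (1Δ to stable)
t=4 Δ0: d=0 clk=0 b=0 f=0
  Δ1: clk:0→1
  Δ2: d:0→1
  Δ3: b:0→1
  (3Δ to stable)
t=5 Δ0: d=1 clk=1 b=1 f=0
  Δ1: clk:1→0
  (1Δ to stable)
t=6 Δ0: d=1 clk=0 b=1 f=0
  Δ1: clk:0→1
  Δ2: d:1→0
  Δ3: b:1→0
  (3Δ to stable)
t=7 Δ0: d=0 clk=1 b=0 f=0
  Δ1: clk:1→0
  (1Δ to stable)
t=8 Δ0: d=0 clk=0 b=0 f=0
  Δ1: clk:0→1
  Δ2: d:0→1
  Δ3: b:0→1
  (3Δ to stable)
t=9 Δ0: d=1 clk=1 b=1 f=0
  Δ1: clk:1→0
  (1Δ to stable)
t=10 Δ0: d=1 clk=0 b=1 f=0
  Δ1: clk:0→1
  Δ2: d:1→0
  Δ3: b:1→0
  (3Δ to stable)
t=11 Δ0: d=0 clk=1 b=0 f=0
  Δ1: clk:1→0
  (1Δ to stable)
t=12 Δ0: d=0 clk=0 b=0 f=0
  Δ1: clk:0→1
  Δ2: d:0→1
  Δ3: b:0→1
  (3Δ to stable)
t=13 Δ0: d=1 clk=1 b=1 f=0
  Δ1: clk:1→0
  (1Δ to stable)
t=14 Δ0: d=1 clk=0 b=1 f=0
  Δ1: clk:0→1
  Δ2: d:1→0
  Δ3: b:1→0
  (3Δ to stable)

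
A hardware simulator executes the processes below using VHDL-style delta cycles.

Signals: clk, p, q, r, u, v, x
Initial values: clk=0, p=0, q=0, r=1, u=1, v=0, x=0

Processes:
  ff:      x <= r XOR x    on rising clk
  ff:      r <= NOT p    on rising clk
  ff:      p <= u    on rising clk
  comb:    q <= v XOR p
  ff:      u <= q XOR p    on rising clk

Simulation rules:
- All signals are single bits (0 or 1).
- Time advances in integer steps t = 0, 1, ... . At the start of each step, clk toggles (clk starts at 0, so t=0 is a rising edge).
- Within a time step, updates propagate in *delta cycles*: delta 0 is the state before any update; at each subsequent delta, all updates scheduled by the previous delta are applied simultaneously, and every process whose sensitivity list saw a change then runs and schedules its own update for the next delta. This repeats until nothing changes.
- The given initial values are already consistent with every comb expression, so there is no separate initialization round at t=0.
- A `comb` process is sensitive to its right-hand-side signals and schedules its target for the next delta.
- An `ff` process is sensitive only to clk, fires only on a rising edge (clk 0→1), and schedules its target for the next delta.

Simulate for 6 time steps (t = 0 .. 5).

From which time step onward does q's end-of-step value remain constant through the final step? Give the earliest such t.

2

t=0 Δ0: clk=0 p=0 x=0 u=1 r=1 v=0 q=0
  Δ1: clk:0→1
  Δ2: p:0→1, x:0→1, u:1→0
  Δ3: q:0→1
  (3Δ to stable)
t=1 Δ0: clk=1 p=1 x=1 u=0 r=1 v=0 q=1
  Δ1: clk:1→0
  (1Δ to stable)
t=2 Δ0: clk=0 p=1 x=1 u=0 r=1 v=0 q=1
  Δ1: clk:0→1
  Δ2: p:1→0, x:1→0, r:1→0
  Δ3: q:1→0
  (3Δ to stable)
t=3 Δ0: clk=1 p=0 x=0 u=0 r=0 v=0 q=0
  Δ1: clk:1→0
  (1Δ to stable)
t=4 Δ0: clk=0 p=0 x=0 u=0 r=0 v=0 q=0
  Δ1: clk:0→1
  Δ2: r:0→1
  (2Δ to stable)
t=5 Δ0: clk=1 p=0 x=0 u=0 r=1 v=0 q=0
  Δ1: clk:1→0
  (1Δ to stable)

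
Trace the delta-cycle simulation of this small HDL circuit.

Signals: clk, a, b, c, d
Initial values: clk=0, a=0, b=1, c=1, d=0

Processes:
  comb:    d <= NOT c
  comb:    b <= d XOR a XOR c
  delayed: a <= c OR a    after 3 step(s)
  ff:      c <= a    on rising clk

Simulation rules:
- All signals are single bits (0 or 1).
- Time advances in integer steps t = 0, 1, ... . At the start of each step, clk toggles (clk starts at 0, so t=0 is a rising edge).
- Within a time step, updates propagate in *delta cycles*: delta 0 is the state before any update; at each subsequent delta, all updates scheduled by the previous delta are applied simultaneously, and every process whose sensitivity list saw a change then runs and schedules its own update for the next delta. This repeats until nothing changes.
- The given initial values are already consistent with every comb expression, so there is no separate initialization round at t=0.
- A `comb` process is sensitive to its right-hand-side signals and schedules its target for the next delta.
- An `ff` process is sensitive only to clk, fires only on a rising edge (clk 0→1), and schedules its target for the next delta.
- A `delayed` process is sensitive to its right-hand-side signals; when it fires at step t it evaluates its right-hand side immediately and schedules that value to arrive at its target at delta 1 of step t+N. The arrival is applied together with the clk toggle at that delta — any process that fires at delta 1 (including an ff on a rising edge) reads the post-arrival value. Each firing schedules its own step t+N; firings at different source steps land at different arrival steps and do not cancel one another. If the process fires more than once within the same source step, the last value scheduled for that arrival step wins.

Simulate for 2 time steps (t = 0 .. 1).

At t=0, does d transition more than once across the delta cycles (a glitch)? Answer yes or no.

no

t=0 Δ0: b=1 a=0 c=1 d=0 clk=0
  Δ1: clk:0→1
  Δ2: c:1→0
  Δ3: b:1→0, d:0→1
  Δ4: b:0→1
  (4Δ to stable)
t=1 Δ0: b=1 a=0 c=0 d=1 clk=1
  Δ1: clk:1→0
  (1Δ to stable)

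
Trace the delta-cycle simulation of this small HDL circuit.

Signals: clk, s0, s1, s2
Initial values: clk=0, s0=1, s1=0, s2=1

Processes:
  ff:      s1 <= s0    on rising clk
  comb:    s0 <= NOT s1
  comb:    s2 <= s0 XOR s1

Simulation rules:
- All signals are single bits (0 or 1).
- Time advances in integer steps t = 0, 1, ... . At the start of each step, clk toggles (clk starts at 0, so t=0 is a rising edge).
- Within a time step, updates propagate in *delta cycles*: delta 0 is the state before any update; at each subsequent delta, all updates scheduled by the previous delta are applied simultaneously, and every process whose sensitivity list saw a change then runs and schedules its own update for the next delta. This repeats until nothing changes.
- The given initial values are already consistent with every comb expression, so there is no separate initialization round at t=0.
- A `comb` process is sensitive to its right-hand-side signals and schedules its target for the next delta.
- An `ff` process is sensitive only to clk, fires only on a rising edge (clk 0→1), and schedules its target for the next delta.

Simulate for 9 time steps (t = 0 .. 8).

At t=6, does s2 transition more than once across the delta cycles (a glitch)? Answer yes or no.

yes

t0.Δ0 s1=0 s2=1 clk=0 s0=1
t0.Δ1 s1=0 s2=1 clk=1 s0=1
t0.Δ2 s1=1 s2=1 clk=1 s0=1
t0.Δ3 s1=1 s2=0 clk=1 s0=0
t0.Δ4 s1=1 s2=1 clk=1 s0=0
t1.Δ0 s1=1 s2=1 clk=1 s0=0
t1.Δ1 s1=1 s2=1 clk=0 s0=0
t2.Δ0 s1=1 s2=1 clk=0 s0=0
t2.Δ1 s1=1 s2=1 clk=1 s0=0
t2.Δ2 s1=0 s2=1 clk=1 s0=0
t2.Δ3 s1=0 s2=0 clk=1 s0=1
t2.Δ4 s1=0 s2=1 clk=1 s0=1
t3.Δ0 s1=0 s2=1 clk=1 s0=1
t3.Δ1 s1=0 s2=1 clk=0 s0=1
t4.Δ0 s1=0 s2=1 clk=0 s0=1
t4.Δ1 s1=0 s2=1 clk=1 s0=1
t4.Δ2 s1=1 s2=1 clk=1 s0=1
t4.Δ3 s1=1 s2=0 clk=1 s0=0
t4.Δ4 s1=1 s2=1 clk=1 s0=0
t5.Δ0 s1=1 s2=1 clk=1 s0=0
t5.Δ1 s1=1 s2=1 clk=0 s0=0
t6.Δ0 s1=1 s2=1 clk=0 s0=0
t6.Δ1 s1=1 s2=1 clk=1 s0=0
t6.Δ2 s1=0 s2=1 clk=1 s0=0
t6.Δ3 s1=0 s2=0 clk=1 s0=1
t6.Δ4 s1=0 s2=1 clk=1 s0=1
t7.Δ0 s1=0 s2=1 clk=1 s0=1
t7.Δ1 s1=0 s2=1 clk=0 s0=1
t8.Δ0 s1=0 s2=1 clk=0 s0=1
t8.Δ1 s1=0 s2=1 clk=1 s0=1
t8.Δ2 s1=1 s2=1 clk=1 s0=1
t8.Δ3 s1=1 s2=0 clk=1 s0=0
t8.Δ4 s1=1 s2=1 clk=1 s0=0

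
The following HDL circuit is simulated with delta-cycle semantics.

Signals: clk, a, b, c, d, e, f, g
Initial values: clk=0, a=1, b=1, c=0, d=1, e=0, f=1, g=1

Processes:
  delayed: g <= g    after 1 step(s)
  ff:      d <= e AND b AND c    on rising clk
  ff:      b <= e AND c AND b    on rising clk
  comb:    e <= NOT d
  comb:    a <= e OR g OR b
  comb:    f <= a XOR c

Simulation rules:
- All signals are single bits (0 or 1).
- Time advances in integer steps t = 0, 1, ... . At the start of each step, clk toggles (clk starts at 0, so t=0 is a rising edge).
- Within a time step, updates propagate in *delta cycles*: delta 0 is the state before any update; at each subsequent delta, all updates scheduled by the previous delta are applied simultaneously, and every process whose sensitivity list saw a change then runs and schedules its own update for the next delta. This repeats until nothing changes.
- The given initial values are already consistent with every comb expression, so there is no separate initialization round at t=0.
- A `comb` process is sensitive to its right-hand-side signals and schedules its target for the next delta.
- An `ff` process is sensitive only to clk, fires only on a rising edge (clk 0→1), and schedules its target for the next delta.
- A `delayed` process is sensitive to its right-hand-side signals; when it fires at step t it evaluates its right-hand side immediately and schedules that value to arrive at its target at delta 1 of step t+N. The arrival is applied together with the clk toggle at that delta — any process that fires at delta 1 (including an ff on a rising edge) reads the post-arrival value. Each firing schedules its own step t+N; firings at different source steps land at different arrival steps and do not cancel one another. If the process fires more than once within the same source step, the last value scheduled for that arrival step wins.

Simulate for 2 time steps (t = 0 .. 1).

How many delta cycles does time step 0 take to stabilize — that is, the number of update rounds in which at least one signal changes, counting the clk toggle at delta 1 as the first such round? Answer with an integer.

3

[bits: clk,f,d,a,c,b,g,e]
t=0: Δ0=01110110 Δ1=11110110 Δ2=11010010 Δ3=11010011 | 3Δ
t=1: Δ0=11010011 Δ1=01010011 | 1Δ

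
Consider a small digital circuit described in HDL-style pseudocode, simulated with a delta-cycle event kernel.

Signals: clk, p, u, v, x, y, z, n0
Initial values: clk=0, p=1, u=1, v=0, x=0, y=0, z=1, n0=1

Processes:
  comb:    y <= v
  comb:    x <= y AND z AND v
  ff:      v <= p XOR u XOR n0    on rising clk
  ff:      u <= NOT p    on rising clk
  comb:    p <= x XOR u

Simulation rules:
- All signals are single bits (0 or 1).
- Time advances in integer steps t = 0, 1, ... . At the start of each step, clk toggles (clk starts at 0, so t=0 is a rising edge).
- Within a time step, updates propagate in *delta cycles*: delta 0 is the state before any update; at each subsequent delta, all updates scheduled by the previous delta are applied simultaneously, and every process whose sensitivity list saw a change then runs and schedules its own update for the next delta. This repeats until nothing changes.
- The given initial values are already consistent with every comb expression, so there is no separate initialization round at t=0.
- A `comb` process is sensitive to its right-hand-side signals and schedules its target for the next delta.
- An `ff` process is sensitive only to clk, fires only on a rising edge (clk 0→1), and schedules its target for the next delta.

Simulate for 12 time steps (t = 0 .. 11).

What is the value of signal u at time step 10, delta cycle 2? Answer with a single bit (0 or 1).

t=0 Δ0: z=1 clk=0 p=1 n0=1 x=0 u=1 v=0 y=0
  Δ1: clk:0→1
  Δ2: u:1→0, v:0→1
  Δ3: p:1→0, y:0→1
  Δ4: x:0→1
  Δ5: p:0→1
  (5Δ to stable)
t=1 Δ0: z=1 clk=1 p=1 n0=1 x=1 u=0 v=1 y=1
  Δ1: clk:1→0
  (1Δ to stable)
t=2 Δ0: z=1 clk=0 p=1 n0=1 x=1 u=0 v=1 y=1
  Δ1: clk:0→1
  Δ2: v:1→0
  Δ3: x:1→0, y:1→0
  Δ4: p:1→0
  (4Δ to stable)
t=3 Δ0: z=1 clk=1 p=0 n0=1 x=0 u=0 v=0 y=0
  Δ1: clk:1→0
  (1Δ to stable)
t=4 Δ0: z=1 clk=0 p=0 n0=1 x=0 u=0 v=0 y=0
  Δ1: clk:0→1
  Δ2: u:0→1, v:0→1
  Δ3: p:0→1, y:0→1
  Δ4: x:0→1
  Δ5: p:1→0
  (5Δ to stable)
t=5 Δ0: z=1 clk=1 p=0 n0=1 x=1 u=1 v=1 y=1
  Δ1: clk:1→0
  (1Δ to stable)
t=6 Δ0: z=1 clk=0 p=0 n0=1 x=1 u=1 v=1 y=1
  Δ1: clk:0→1
  Δ2: v:1→0
  Δ3: x:1→0, y:1→0
  Δ4: p:0→1
  (4Δ to stable)
t=7 Δ0: z=1 clk=1 p=1 n0=1 x=0 u=1 v=0 y=0
  Δ1: clk:1→0
  (1Δ to stable)
t=8 Δ0: z=1 clk=0 p=1 n0=1 x=0 u=1 v=0 y=0
  Δ1: clk:0→1
  Δ2: u:1→0, v:0→1
  Δ3: p:1→0, y:0→1
  Δ4: x:0→1
  Δ5: p:0→1
  (5Δ to stable)
t=9 Δ0: z=1 clk=1 p=1 n0=1 x=1 u=0 v=1 y=1
  Δ1: clk:1→0
  (1Δ to stable)
t=10 Δ0: z=1 clk=0 p=1 n0=1 x=1 u=0 v=1 y=1
  Δ1: clk:0→1
  Δ2: v:1→0
  Δ3: x:1→0, y:1→0
  Δ4: p:1→0
  (4Δ to stable)
t=11 Δ0: z=1 clk=1 p=0 n0=1 x=0 u=0 v=0 y=0
  Δ1: clk:1→0
  (1Δ to stable)

0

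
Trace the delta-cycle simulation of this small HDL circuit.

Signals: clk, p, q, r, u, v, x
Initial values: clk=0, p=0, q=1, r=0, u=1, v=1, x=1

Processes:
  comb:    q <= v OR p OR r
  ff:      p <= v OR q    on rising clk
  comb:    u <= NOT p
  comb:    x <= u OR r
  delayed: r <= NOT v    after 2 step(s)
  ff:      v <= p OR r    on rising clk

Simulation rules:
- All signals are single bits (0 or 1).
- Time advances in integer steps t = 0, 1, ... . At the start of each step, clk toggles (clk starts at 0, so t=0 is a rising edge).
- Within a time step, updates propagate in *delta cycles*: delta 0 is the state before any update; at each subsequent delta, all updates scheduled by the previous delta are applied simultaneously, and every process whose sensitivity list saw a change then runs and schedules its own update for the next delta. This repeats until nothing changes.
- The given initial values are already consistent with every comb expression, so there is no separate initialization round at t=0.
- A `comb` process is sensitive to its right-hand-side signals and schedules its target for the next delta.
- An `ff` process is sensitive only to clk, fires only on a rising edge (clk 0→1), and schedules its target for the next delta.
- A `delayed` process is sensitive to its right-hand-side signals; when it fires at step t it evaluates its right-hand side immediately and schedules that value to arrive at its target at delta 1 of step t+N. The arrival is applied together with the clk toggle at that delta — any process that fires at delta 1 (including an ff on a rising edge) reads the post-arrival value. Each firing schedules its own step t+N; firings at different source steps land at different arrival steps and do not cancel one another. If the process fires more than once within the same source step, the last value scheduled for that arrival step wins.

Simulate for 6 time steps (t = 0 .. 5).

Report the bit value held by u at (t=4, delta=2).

t=0 Δ0: v=1 p=0 x=1 q=1 r=0 clk=0 u=1
  Δ1: clk:0→1
  Δ2: v:1→0, p:0→1
  Δ3: u:1→0
  Δ4: x:1→0
  (4Δ to stable)
t=1 Δ0: v=0 p=1 x=0 q=1 r=0 clk=1 u=0
  Δ1: clk:1→0
  (1Δ to stable)
t=2 Δ0: v=0 p=1 x=0 q=1 r=0 clk=0 u=0
  Δ1: r:0→1, clk:0→1
  Δ2: v:0→1, x:0→1
  (2Δ to stable)
t=3 Δ0: v=1 p=1 x=1 q=1 r=1 clk=1 u=0
  Δ1: clk:1→0
  (1Δ to stable)
t=4 Δ0: v=1 p=1 x=1 q=1 r=1 clk=0 u=0
  Δ1: r:1→0, clk:0→1
  Δ2: x:1→0
  (2Δ to stable)
t=5 Δ0: v=1 p=1 x=0 q=1 r=0 clk=1 u=0
  Δ1: clk:1→0
  (1Δ to stable)

0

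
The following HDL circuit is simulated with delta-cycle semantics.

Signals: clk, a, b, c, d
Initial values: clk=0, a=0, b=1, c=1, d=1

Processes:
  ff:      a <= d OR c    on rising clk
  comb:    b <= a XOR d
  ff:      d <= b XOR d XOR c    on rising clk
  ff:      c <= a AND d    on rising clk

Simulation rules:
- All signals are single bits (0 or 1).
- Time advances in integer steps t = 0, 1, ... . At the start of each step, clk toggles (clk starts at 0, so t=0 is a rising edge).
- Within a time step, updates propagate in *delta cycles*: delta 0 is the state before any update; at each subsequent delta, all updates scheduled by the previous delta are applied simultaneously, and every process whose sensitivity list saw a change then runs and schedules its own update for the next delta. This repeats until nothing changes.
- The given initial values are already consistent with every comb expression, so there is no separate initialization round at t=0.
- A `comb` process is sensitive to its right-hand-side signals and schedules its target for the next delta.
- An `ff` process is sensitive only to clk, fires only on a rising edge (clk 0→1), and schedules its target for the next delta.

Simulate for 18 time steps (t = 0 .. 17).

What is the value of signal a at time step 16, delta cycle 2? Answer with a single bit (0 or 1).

t0.Δ0 a=0 d=1 b=1 clk=0 c=1
t0.Δ1 a=0 d=1 b=1 clk=1 c=1
t0.Δ2 a=1 d=1 b=1 clk=1 c=0
t0.Δ3 a=1 d=1 b=0 clk=1 c=0
t1.Δ0 a=1 d=1 b=0 clk=1 c=0
t1.Δ1 a=1 d=1 b=0 clk=0 c=0
t2.Δ0 a=1 d=1 b=0 clk=0 c=0
t2.Δ1 a=1 d=1 b=0 clk=1 c=0
t2.Δ2 a=1 d=1 b=0 clk=1 c=1
t3.Δ0 a=1 d=1 b=0 clk=1 c=1
t3.Δ1 a=1 d=1 b=0 clk=0 c=1
t4.Δ0 a=1 d=1 b=0 clk=0 c=1
t4.Δ1 a=1 d=1 b=0 clk=1 c=1
t4.Δ2 a=1 d=0 b=0 clk=1 c=1
t4.Δ3 a=1 d=0 b=1 clk=1 c=1
t5.Δ0 a=1 d=0 b=1 clk=1 c=1
t5.Δ1 a=1 d=0 b=1 clk=0 c=1
t6.Δ0 a=1 d=0 b=1 clk=0 c=1
t6.Δ1 a=1 d=0 b=1 clk=1 c=1
t6.Δ2 a=1 d=0 b=1 clk=1 c=0
t7.Δ0 a=1 d=0 b=1 clk=1 c=0
t7.Δ1 a=1 d=0 b=1 clk=0 c=0
t8.Δ0 a=1 d=0 b=1 clk=0 c=0
t8.Δ1 a=1 d=0 b=1 clk=1 c=0
t8.Δ2 a=0 d=1 b=1 clk=1 c=0
t9.Δ0 a=0 d=1 b=1 clk=1 c=0
t9.Δ1 a=0 d=1 b=1 clk=0 c=0
t10.Δ0 a=0 d=1 b=1 clk=0 c=0
t10.Δ1 a=0 d=1 b=1 clk=1 c=0
t10.Δ2 a=1 d=0 b=1 clk=1 c=0
t11.Δ0 a=1 d=0 b=1 clk=1 c=0
t11.Δ1 a=1 d=0 b=1 clk=0 c=0
t12.Δ0 a=1 d=0 b=1 clk=0 c=0
t12.Δ1 a=1 d=0 b=1 clk=1 c=0
t12.Δ2 a=0 d=1 b=1 clk=1 c=0
t13.Δ0 a=0 d=1 b=1 clk=1 c=0
t13.Δ1 a=0 d=1 b=1 clk=0 c=0
t14.Δ0 a=0 d=1 b=1 clk=0 c=0
t14.Δ1 a=0 d=1 b=1 clk=1 c=0
t14.Δ2 a=1 d=0 b=1 clk=1 c=0
t15.Δ0 a=1 d=0 b=1 clk=1 c=0
t15.Δ1 a=1 d=0 b=1 clk=0 c=0
t16.Δ0 a=1 d=0 b=1 clk=0 c=0
t16.Δ1 a=1 d=0 b=1 clk=1 c=0
t16.Δ2 a=0 d=1 b=1 clk=1 c=0
t17.Δ0 a=0 d=1 b=1 clk=1 c=0
t17.Δ1 a=0 d=1 b=1 clk=0 c=0

0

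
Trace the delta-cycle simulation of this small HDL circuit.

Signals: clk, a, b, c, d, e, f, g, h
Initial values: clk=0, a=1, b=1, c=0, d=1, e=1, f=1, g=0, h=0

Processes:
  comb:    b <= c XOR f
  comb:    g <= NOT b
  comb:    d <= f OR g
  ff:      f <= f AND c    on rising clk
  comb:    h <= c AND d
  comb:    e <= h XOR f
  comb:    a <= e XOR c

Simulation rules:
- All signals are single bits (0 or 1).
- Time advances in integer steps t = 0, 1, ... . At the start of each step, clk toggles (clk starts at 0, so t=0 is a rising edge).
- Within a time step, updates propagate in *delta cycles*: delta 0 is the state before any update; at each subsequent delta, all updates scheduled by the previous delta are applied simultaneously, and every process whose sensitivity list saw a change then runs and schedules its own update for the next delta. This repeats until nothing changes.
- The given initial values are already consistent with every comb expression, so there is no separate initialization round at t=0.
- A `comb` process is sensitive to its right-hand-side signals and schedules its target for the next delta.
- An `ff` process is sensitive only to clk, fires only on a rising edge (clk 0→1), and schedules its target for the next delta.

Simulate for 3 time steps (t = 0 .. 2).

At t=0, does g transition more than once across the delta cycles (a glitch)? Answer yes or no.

no

t0.Δ0 b=1 f=1 clk=0 c=0 h=0 g=0 d=1 e=1 a=1
t0.Δ1 b=1 f=1 clk=1 c=0 h=0 g=0 d=1 e=1 a=1
t0.Δ2 b=1 f=0 clk=1 c=0 h=0 g=0 d=1 e=1 a=1
t0.Δ3 b=0 f=0 clk=1 c=0 h=0 g=0 d=0 e=0 a=1
t0.Δ4 b=0 f=0 clk=1 c=0 h=0 g=1 d=0 e=0 a=0
t0.Δ5 b=0 f=0 clk=1 c=0 h=0 g=1 d=1 e=0 a=0
t1.Δ0 b=0 f=0 clk=1 c=0 h=0 g=1 d=1 e=0 a=0
t1.Δ1 b=0 f=0 clk=0 c=0 h=0 g=1 d=1 e=0 a=0
t2.Δ0 b=0 f=0 clk=0 c=0 h=0 g=1 d=1 e=0 a=0
t2.Δ1 b=0 f=0 clk=1 c=0 h=0 g=1 d=1 e=0 a=0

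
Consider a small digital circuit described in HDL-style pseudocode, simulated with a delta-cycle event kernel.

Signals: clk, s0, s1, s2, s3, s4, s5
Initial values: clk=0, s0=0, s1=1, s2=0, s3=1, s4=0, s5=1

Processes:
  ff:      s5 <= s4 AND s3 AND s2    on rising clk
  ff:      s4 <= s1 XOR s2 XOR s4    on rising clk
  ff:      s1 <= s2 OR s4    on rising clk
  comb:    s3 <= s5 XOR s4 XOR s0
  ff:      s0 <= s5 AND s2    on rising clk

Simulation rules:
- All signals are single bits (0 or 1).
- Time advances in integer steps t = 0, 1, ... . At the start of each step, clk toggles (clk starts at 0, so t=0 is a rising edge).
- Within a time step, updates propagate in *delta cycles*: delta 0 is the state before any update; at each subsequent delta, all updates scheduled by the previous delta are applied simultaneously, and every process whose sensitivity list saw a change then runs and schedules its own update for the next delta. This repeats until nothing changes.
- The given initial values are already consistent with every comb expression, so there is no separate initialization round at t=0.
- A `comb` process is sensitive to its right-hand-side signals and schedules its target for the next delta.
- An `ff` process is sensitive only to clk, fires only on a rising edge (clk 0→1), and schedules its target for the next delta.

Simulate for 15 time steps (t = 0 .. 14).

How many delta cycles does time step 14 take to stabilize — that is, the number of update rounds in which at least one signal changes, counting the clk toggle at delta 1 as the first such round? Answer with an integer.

[bits: s0,s5,s1,s4,s3,s2,clk]
t=0: Δ0=0110100 Δ1=0110101 Δ2=0001101 | 2Δ
t=1: Δ0=0001101 Δ1=0001100 | 1Δ
t=2: Δ0=0001100 Δ1=0001101 Δ2=0011101 | 2Δ
t=3: Δ0=0011101 Δ1=0011100 | 1Δ
t=4: Δ0=0011100 Δ1=0011101 Δ2=0010101 Δ3=0010001 | 3Δ
t=5: Δ0=0010001 Δ1=0010000 | 1Δ
t=6: Δ0=0010000 Δ1=0010001 Δ2=0001001 Δ3=0001101 | 3Δ
t=7: Δ0=0001101 Δ1=0001100 | 1Δ
t=8: Δ0=0001100 Δ1=0001101 Δ2=0011101 | 2Δ
t=9: Δ0=0011101 Δ1=0011100 | 1Δ
t=10: Δ0=0011100 Δ1=0011101 Δ2=0010101 Δ3=0010001 | 3Δ
t=11: Δ0=0010001 Δ1=0010000 | 1Δ
t=12: Δ0=0010000 Δ1=0010001 Δ2=0001001 Δ3=0001101 | 3Δ
t=13: Δ0=0001101 Δ1=0001100 | 1Δ
t=14: Δ0=0001100 Δ1=0001101 Δ2=0011101 | 2Δ

2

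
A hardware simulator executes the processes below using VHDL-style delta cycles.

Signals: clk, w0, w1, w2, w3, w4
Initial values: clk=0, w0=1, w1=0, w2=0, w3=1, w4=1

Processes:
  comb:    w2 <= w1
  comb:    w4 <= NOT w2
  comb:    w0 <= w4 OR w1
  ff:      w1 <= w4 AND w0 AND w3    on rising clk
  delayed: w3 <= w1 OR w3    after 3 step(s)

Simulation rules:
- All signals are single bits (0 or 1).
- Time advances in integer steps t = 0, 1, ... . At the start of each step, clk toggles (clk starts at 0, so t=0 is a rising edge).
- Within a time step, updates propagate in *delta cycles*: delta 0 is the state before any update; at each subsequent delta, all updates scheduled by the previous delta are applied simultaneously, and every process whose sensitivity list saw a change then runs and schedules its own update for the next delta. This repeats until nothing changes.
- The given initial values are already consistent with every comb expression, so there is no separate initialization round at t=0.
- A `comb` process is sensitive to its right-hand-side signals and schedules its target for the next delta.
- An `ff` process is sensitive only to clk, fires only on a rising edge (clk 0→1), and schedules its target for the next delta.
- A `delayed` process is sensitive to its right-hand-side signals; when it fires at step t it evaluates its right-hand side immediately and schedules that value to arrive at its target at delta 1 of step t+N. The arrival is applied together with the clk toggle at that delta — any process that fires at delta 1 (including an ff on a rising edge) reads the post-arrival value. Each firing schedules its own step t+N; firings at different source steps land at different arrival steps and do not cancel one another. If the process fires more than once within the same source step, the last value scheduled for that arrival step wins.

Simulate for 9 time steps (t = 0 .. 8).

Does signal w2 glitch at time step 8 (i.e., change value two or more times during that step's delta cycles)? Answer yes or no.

no

[bits: w2,w4,w1,w3,w0,clk]
t=0: Δ0=010110 Δ1=010111 Δ2=011111 Δ3=111111 Δ4=101111 | 4Δ
t=1: Δ0=101111 Δ1=101110 | 1Δ
t=2: Δ0=101110 Δ1=101111 Δ2=100111 Δ3=000101 Δ4=010101 Δ5=010111 | 5Δ
t=3: Δ0=010111 Δ1=010110 | 1Δ
t=4: Δ0=010110 Δ1=010111 Δ2=011111 Δ3=111111 Δ4=101111 | 4Δ
t=5: Δ0=101111 Δ1=101110 | 1Δ
t=6: Δ0=101110 Δ1=101111 Δ2=100111 Δ3=000101 Δ4=010101 Δ5=010111 | 5Δ
t=7: Δ0=010111 Δ1=010110 | 1Δ
t=8: Δ0=010110 Δ1=010111 Δ2=011111 Δ3=111111 Δ4=101111 | 4Δ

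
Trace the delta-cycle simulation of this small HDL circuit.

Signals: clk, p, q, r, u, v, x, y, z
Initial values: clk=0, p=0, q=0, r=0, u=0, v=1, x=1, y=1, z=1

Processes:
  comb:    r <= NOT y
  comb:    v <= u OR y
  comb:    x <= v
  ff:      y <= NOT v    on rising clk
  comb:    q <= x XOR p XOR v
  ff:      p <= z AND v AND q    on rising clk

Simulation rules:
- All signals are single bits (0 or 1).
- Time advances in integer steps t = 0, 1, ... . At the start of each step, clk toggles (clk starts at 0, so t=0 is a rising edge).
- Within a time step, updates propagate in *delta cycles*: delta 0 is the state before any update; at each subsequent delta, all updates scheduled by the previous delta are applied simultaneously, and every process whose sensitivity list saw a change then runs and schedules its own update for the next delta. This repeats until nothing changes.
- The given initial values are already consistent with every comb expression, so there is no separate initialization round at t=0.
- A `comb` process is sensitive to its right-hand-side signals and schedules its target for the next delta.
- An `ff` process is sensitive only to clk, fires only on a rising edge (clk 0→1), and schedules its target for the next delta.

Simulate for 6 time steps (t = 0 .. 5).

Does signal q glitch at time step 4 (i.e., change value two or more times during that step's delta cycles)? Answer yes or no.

t=0 Δ0: clk=0 v=1 y=1 u=0 r=0 q=0 p=0 z=1 x=1
  Δ1: clk:0→1
  Δ2: y:1→0
  Δ3: v:1→0, r:0→1
  Δ4: q:0→1, x:1→0
  Δ5: q:1→0
  (5Δ to stable)
t=1 Δ0: clk=1 v=0 y=0 u=0 r=1 q=0 p=0 z=1 x=0
  Δ1: clk:1→0
  (1Δ to stable)
t=2 Δ0: clk=0 v=0 y=0 u=0 r=1 q=0 p=0 z=1 x=0
  Δ1: clk:0→1
  Δ2: y:0→1
  Δ3: v:0→1, r:1→0
  Δ4: q:0→1, x:0→1
  Δ5: q:1→0
  (5Δ to stable)
t=3 Δ0: clk=1 v=1 y=1 u=0 r=0 q=0 p=0 z=1 x=1
  Δ1: clk:1→0
  (1Δ to stable)
t=4 Δ0: clk=0 v=1 y=1 u=0 r=0 q=0 p=0 z=1 x=1
  Δ1: clk:0→1
  Δ2: y:1→0
  Δ3: v:1→0, r:0→1
  Δ4: q:0→1, x:1→0
  Δ5: q:1→0
  (5Δ to stable)
t=5 Δ0: clk=1 v=0 y=0 u=0 r=1 q=0 p=0 z=1 x=0
  Δ1: clk:1→0
  (1Δ to stable)

yes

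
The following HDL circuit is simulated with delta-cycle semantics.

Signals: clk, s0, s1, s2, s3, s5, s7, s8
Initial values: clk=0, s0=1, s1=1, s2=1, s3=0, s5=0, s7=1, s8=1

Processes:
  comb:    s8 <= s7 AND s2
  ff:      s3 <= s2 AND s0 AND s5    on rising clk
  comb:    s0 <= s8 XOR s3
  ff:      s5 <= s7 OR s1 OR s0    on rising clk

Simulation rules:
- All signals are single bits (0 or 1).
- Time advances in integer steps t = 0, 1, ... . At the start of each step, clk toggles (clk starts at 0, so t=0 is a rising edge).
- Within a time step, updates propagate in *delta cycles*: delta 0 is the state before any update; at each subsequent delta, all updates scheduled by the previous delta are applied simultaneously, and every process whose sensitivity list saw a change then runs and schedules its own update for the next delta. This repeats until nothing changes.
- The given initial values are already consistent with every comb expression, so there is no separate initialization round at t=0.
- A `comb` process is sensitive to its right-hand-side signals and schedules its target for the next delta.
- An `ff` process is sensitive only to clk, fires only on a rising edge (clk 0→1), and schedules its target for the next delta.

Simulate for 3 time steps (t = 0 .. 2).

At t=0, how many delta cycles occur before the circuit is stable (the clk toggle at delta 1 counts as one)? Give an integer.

2

t0.Δ0 clk=0 s8=1 s5=0 s2=1 s7=1 s0=1 s1=1 s3=0
t0.Δ1 clk=1 s8=1 s5=0 s2=1 s7=1 s0=1 s1=1 s3=0
t0.Δ2 clk=1 s8=1 s5=1 s2=1 s7=1 s0=1 s1=1 s3=0
t1.Δ0 clk=1 s8=1 s5=1 s2=1 s7=1 s0=1 s1=1 s3=0
t1.Δ1 clk=0 s8=1 s5=1 s2=1 s7=1 s0=1 s1=1 s3=0
t2.Δ0 clk=0 s8=1 s5=1 s2=1 s7=1 s0=1 s1=1 s3=0
t2.Δ1 clk=1 s8=1 s5=1 s2=1 s7=1 s0=1 s1=1 s3=0
t2.Δ2 clk=1 s8=1 s5=1 s2=1 s7=1 s0=1 s1=1 s3=1
t2.Δ3 clk=1 s8=1 s5=1 s2=1 s7=1 s0=0 s1=1 s3=1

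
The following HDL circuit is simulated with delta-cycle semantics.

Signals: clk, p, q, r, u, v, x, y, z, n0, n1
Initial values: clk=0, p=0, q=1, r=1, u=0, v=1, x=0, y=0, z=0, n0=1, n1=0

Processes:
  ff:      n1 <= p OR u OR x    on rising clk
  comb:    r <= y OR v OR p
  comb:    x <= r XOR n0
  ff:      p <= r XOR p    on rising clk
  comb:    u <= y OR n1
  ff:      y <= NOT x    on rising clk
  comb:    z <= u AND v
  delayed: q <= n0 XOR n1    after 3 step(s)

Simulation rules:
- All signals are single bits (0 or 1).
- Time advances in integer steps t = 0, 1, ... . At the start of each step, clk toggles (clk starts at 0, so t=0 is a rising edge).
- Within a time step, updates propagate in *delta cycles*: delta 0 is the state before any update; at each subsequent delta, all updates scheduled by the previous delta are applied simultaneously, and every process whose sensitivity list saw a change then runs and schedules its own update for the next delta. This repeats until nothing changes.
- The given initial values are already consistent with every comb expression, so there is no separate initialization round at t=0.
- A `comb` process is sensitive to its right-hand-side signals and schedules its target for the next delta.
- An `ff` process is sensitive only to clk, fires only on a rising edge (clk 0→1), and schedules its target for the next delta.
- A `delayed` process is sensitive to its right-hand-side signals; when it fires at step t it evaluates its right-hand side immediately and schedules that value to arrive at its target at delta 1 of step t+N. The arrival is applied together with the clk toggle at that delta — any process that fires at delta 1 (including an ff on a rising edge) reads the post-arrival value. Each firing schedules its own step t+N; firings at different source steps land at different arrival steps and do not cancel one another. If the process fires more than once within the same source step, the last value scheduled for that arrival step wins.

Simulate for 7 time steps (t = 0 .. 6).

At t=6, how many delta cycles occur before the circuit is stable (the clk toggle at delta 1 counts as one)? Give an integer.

[bits: r,n0,n1,clk,v,q,y,x,z,p,u]
t=0: Δ0=11001100000 Δ1=11011100000 Δ2=11011110010 Δ3=11011110011 Δ4=11011110111 | 4Δ
t=1: Δ0=11011110111 Δ1=11001110111 | 1Δ
t=2: Δ0=11001110111 Δ1=11011110111 Δ2=11111110101 | 2Δ
t=3: Δ0=11111110101 Δ1=11101110101 | 1Δ
t=4: Δ0=11101110101 Δ1=11111110101 Δ2=11111110111 | 2Δ
t=5: Δ0=11111110111 Δ1=11101010111 | 1Δ
t=6: Δ0=11101010111 Δ1=11111010111 Δ2=11111010101 | 2Δ

2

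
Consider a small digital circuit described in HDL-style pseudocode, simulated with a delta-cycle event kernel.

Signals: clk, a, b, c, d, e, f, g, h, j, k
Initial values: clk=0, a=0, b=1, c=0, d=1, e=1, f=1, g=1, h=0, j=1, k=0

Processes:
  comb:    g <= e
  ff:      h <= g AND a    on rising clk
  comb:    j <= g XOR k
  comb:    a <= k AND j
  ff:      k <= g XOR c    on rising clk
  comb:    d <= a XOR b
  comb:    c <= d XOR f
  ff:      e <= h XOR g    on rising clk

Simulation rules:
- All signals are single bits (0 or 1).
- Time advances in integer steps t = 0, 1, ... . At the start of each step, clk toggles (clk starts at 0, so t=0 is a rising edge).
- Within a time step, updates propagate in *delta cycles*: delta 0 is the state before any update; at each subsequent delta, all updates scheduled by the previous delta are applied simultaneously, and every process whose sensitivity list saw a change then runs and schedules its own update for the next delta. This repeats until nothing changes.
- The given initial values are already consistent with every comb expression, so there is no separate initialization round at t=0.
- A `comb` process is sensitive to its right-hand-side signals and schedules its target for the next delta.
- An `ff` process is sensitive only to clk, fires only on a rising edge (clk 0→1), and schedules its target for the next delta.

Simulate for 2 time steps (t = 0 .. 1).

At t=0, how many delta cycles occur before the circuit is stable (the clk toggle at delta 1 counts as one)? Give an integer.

6

[bits: g,d,h,k,j,c,clk,a,b,f,e]
t=0: Δ0=11001000111 Δ1=11001010111 Δ2=11011010111 Δ3=11010011111 Δ4=10010010111 Δ5=11010110111 Δ6=11010010111 | 6Δ
t=1: Δ0=11010010111 Δ1=11010000111 | 1Δ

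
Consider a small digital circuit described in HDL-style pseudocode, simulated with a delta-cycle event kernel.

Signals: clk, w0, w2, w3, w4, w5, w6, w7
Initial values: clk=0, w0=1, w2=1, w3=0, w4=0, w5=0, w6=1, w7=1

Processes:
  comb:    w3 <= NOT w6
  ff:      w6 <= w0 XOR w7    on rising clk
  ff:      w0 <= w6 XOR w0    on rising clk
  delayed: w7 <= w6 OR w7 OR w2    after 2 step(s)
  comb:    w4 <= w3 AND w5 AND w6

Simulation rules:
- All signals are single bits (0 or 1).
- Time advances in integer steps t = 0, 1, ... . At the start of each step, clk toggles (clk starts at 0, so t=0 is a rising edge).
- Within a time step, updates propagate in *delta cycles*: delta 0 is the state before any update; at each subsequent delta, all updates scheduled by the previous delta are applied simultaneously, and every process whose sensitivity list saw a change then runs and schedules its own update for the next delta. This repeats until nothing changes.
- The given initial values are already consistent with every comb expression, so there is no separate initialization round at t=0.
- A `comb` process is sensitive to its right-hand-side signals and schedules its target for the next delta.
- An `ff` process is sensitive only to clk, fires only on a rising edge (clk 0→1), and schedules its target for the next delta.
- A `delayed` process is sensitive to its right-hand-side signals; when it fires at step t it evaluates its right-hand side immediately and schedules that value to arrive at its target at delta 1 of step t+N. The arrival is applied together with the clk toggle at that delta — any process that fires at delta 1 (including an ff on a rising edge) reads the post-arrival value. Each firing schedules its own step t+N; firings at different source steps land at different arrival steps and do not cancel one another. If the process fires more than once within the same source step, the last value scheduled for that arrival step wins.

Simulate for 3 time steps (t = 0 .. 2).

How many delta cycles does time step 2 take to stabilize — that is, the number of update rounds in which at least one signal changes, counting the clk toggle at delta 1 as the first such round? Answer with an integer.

3

t=0 Δ0: w6=1 w4=0 clk=0 w7=1 w5=0 w3=0 w2=1 w0=1
  Δ1: clk:0→1
  Δ2: w6:1→0, w0:1→0
  Δ3: w3:0→1
  (3Δ to stable)
t=1 Δ0: w6=0 w4=0 clk=1 w7=1 w5=0 w3=1 w2=1 w0=0
  Δ1: clk:1→0
  (1Δ to stable)
t=2 Δ0: w6=0 w4=0 clk=0 w7=1 w5=0 w3=1 w2=1 w0=0
  Δ1: clk:0→1
  Δ2: w6:0→1
  Δ3: w3:1→0
  (3Δ to stable)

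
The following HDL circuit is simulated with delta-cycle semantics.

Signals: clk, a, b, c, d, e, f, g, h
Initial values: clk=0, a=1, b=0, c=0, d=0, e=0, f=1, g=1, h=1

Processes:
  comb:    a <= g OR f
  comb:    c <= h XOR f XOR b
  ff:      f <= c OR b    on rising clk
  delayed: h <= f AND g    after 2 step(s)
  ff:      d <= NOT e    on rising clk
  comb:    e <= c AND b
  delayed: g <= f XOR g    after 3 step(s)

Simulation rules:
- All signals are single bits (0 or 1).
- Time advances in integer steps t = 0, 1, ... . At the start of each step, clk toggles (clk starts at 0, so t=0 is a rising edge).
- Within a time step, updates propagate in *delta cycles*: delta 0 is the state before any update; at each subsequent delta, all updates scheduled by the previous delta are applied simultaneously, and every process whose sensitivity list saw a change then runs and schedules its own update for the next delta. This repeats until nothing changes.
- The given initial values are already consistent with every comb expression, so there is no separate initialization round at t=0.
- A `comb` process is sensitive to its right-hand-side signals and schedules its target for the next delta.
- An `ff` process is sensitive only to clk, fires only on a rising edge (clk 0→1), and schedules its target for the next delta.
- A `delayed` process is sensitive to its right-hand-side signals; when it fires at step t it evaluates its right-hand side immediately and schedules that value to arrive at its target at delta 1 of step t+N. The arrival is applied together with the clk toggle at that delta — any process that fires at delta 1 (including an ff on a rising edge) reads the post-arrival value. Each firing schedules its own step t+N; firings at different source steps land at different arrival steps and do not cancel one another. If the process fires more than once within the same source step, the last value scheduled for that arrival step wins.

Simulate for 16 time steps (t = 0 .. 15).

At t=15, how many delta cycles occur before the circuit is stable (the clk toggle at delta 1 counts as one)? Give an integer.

[bits: c,b,a,g,h,f,e,clk,d]
t=0: Δ0=001111000 Δ1=001111010 Δ2=001110011 Δ3=101110011 | 3Δ
t=1: Δ0=101110011 Δ1=101110001 | 1Δ
t=2: Δ0=101110001 Δ1=101100011 Δ2=001101011 Δ3=101101011 | 3Δ
t=3: Δ0=101101011 Δ1=101101001 | 1Δ
t=4: Δ0=101101001 Δ1=101111011 Δ2=001111011 | 2Δ
t=5: Δ0=001111011 Δ1=001011001 | 1Δ
t=6: Δ0=001011001 Δ1=001011011 Δ2=001010011 Δ3=100010011 | 3Δ
t=7: Δ0=100010011 Δ1=100000001 Δ2=000000001 | 2Δ
t=8: Δ0=000000001 Δ1=000100011 Δ2=001100011 | 2Δ
t=9: Δ0=001100011 Δ1=001000001 Δ2=000000001 | 2Δ
t=10: Δ0=000000001 Δ1=000000011 | 1Δ
t=11: Δ0=000000011 Δ1=000100001 Δ2=001100001 | 2Δ
t=12: Δ0=001100001 Δ1=001000011 Δ2=000000011 | 2Δ
t=13: Δ0=000000011 Δ1=000000001 | 1Δ
t=14: Δ0=000000001 Δ1=000100011 Δ2=001100011 | 2Δ
t=15: Δ0=001100011 Δ1=001000001 Δ2=000000001 | 2Δ

2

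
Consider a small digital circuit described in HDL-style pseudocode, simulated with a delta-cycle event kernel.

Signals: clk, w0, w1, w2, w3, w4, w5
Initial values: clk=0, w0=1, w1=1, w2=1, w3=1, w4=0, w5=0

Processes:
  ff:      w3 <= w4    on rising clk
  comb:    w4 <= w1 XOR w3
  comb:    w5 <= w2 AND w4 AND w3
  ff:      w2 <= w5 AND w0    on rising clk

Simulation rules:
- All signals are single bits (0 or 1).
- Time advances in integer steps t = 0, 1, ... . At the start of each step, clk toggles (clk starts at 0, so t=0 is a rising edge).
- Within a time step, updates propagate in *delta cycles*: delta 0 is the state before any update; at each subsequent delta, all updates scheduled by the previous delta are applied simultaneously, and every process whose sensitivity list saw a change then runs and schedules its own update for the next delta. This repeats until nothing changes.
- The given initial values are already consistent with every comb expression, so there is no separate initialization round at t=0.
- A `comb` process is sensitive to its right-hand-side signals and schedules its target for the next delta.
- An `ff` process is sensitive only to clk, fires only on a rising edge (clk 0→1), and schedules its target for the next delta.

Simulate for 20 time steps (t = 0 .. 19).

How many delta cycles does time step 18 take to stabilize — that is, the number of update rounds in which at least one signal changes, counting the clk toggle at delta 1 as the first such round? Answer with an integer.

t0.Δ0 clk=0 w5=0 w0=1 w3=1 w4=0 w1=1 w2=1
t0.Δ1 clk=1 w5=0 w0=1 w3=1 w4=0 w1=1 w2=1
t0.Δ2 clk=1 w5=0 w0=1 w3=0 w4=0 w1=1 w2=0
t0.Δ3 clk=1 w5=0 w0=1 w3=0 w4=1 w1=1 w2=0
t1.Δ0 clk=1 w5=0 w0=1 w3=0 w4=1 w1=1 w2=0
t1.Δ1 clk=0 w5=0 w0=1 w3=0 w4=1 w1=1 w2=0
t2.Δ0 clk=0 w5=0 w0=1 w3=0 w4=1 w1=1 w2=0
t2.Δ1 clk=1 w5=0 w0=1 w3=0 w4=1 w1=1 w2=0
t2.Δ2 clk=1 w5=0 w0=1 w3=1 w4=1 w1=1 w2=0
t2.Δ3 clk=1 w5=0 w0=1 w3=1 w4=0 w1=1 w2=0
t3.Δ0 clk=1 w5=0 w0=1 w3=1 w4=0 w1=1 w2=0
t3.Δ1 clk=0 w5=0 w0=1 w3=1 w4=0 w1=1 w2=0
t4.Δ0 clk=0 w5=0 w0=1 w3=1 w4=0 w1=1 w2=0
t4.Δ1 clk=1 w5=0 w0=1 w3=1 w4=0 w1=1 w2=0
t4.Δ2 clk=1 w5=0 w0=1 w3=0 w4=0 w1=1 w2=0
t4.Δ3 clk=1 w5=0 w0=1 w3=0 w4=1 w1=1 w2=0
t5.Δ0 clk=1 w5=0 w0=1 w3=0 w4=1 w1=1 w2=0
t5.Δ1 clk=0 w5=0 w0=1 w3=0 w4=1 w1=1 w2=0
t6.Δ0 clk=0 w5=0 w0=1 w3=0 w4=1 w1=1 w2=0
t6.Δ1 clk=1 w5=0 w0=1 w3=0 w4=1 w1=1 w2=0
t6.Δ2 clk=1 w5=0 w0=1 w3=1 w4=1 w1=1 w2=0
t6.Δ3 clk=1 w5=0 w0=1 w3=1 w4=0 w1=1 w2=0
t7.Δ0 clk=1 w5=0 w0=1 w3=1 w4=0 w1=1 w2=0
t7.Δ1 clk=0 w5=0 w0=1 w3=1 w4=0 w1=1 w2=0
t8.Δ0 clk=0 w5=0 w0=1 w3=1 w4=0 w1=1 w2=0
t8.Δ1 clk=1 w5=0 w0=1 w3=1 w4=0 w1=1 w2=0
t8.Δ2 clk=1 w5=0 w0=1 w3=0 w4=0 w1=1 w2=0
t8.Δ3 clk=1 w5=0 w0=1 w3=0 w4=1 w1=1 w2=0
t9.Δ0 clk=1 w5=0 w0=1 w3=0 w4=1 w1=1 w2=0
t9.Δ1 clk=0 w5=0 w0=1 w3=0 w4=1 w1=1 w2=0
t10.Δ0 clk=0 w5=0 w0=1 w3=0 w4=1 w1=1 w2=0
t10.Δ1 clk=1 w5=0 w0=1 w3=0 w4=1 w1=1 w2=0
t10.Δ2 clk=1 w5=0 w0=1 w3=1 w4=1 w1=1 w2=0
t10.Δ3 clk=1 w5=0 w0=1 w3=1 w4=0 w1=1 w2=0
t11.Δ0 clk=1 w5=0 w0=1 w3=1 w4=0 w1=1 w2=0
t11.Δ1 clk=0 w5=0 w0=1 w3=1 w4=0 w1=1 w2=0
t12.Δ0 clk=0 w5=0 w0=1 w3=1 w4=0 w1=1 w2=0
t12.Δ1 clk=1 w5=0 w0=1 w3=1 w4=0 w1=1 w2=0
t12.Δ2 clk=1 w5=0 w0=1 w3=0 w4=0 w1=1 w2=0
t12.Δ3 clk=1 w5=0 w0=1 w3=0 w4=1 w1=1 w2=0
t13.Δ0 clk=1 w5=0 w0=1 w3=0 w4=1 w1=1 w2=0
t13.Δ1 clk=0 w5=0 w0=1 w3=0 w4=1 w1=1 w2=0
t14.Δ0 clk=0 w5=0 w0=1 w3=0 w4=1 w1=1 w2=0
t14.Δ1 clk=1 w5=0 w0=1 w3=0 w4=1 w1=1 w2=0
t14.Δ2 clk=1 w5=0 w0=1 w3=1 w4=1 w1=1 w2=0
t14.Δ3 clk=1 w5=0 w0=1 w3=1 w4=0 w1=1 w2=0
t15.Δ0 clk=1 w5=0 w0=1 w3=1 w4=0 w1=1 w2=0
t15.Δ1 clk=0 w5=0 w0=1 w3=1 w4=0 w1=1 w2=0
t16.Δ0 clk=0 w5=0 w0=1 w3=1 w4=0 w1=1 w2=0
t16.Δ1 clk=1 w5=0 w0=1 w3=1 w4=0 w1=1 w2=0
t16.Δ2 clk=1 w5=0 w0=1 w3=0 w4=0 w1=1 w2=0
t16.Δ3 clk=1 w5=0 w0=1 w3=0 w4=1 w1=1 w2=0
t17.Δ0 clk=1 w5=0 w0=1 w3=0 w4=1 w1=1 w2=0
t17.Δ1 clk=0 w5=0 w0=1 w3=0 w4=1 w1=1 w2=0
t18.Δ0 clk=0 w5=0 w0=1 w3=0 w4=1 w1=1 w2=0
t18.Δ1 clk=1 w5=0 w0=1 w3=0 w4=1 w1=1 w2=0
t18.Δ2 clk=1 w5=0 w0=1 w3=1 w4=1 w1=1 w2=0
t18.Δ3 clk=1 w5=0 w0=1 w3=1 w4=0 w1=1 w2=0
t19.Δ0 clk=1 w5=0 w0=1 w3=1 w4=0 w1=1 w2=0
t19.Δ1 clk=0 w5=0 w0=1 w3=1 w4=0 w1=1 w2=0

3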